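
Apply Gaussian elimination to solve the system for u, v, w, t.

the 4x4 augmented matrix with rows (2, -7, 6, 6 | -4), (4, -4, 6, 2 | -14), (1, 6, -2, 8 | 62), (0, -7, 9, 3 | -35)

(2, 2, -4, 5)

Forward elimination on [A|b]:
R2 <- R2 - (2)*R1:  [   0   10   -6  -10   -6 ]
R3 <- R3 - (1/2)*R1:  [    0  19/2    -5     5    64 ]
R3 <- R3 - (19/20)*R2:  [      0       0    7/10    29/2  697/10 ]
R4 <- R4 - (-7/10)*R2:  [      0       0    24/5      -4  -196/5 ]
R4 <- R4 - (48/7)*R3:  [       0        0        0   -724/7  -3620/7 ]
Row echelon form:
[ 2  -7     6       6  |       -4 ]
[ 0  10    -6     -10  |       -6 ]
[ 0   0  7/10    29/2  |   697/10 ]
[ 0   0     0  -724/7  |  -3620/7 ]
Back-substitution:
t = (-3620/7) / (-724/7) = 5
w = (697/10 - (29/2)*(5)) / (7/10) = -4
v = (-6 - (-6)*(-4) - (-10)*(5)) / 10 = 2
u = (-4 - (-7)*(2) - (6)*(-4) - (6)*(5)) / 2 = 2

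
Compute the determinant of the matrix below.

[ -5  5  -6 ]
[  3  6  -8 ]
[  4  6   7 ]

Forward elimination:
R2 <- R2 - (-3/5)*R1:  [     0      9  -58/5 ]
R3 <- R3 - (-4/5)*R1:  [    0    10  11/5 ]
R3 <- R3 - (10/9)*R2:  [      0       0  679/45 ]
Upper-triangular form:
[ -5  5      -6 ]
[  0  9   -58/5 ]
[  0  0  679/45 ]
det(A) = (-1)^0 * (-5) * (9) * (679/45) = -679  (0 row swaps -> sign +1)

det(A) = -679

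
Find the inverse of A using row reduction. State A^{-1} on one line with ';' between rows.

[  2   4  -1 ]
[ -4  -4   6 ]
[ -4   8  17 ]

inverse = [29/2 19/2 -5/2; -11/2 -15/4 1; 6 4 -1]

Gauss-Jordan on [A | I]:
R1 <- (1/2)*R1:  [    1     2  -1/2  |   1/2     0     0 ]
R2 <- R2 - (-4)*R1:  [ 0  4  4  |  2  1  0 ]
R3 <- R3 - (-4)*R1:  [  0  16  15  |   2   0   1 ]
R2 <- (1/4)*R2:  [   0    1    1  |  1/2  1/4    0 ]
R1 <- R1 - (2)*R2:  [    1     0  -5/2  |  -1/2  -1/2     0 ]
R3 <- R3 - (16)*R2:  [  0   0  -1  |  -6  -4   1 ]
R3 <- (1/-1)*R3:  [  0   0   1  |   6   4  -1 ]
R1 <- R1 - (-5/2)*R3:  [    1     0     0  |  29/2  19/2  -5/2 ]
R2 <- R2 - (1)*R3:  [     0      1      0  |  -11/2  -15/4      1 ]
Right block of [I | A^{-1}] is the inverse:
[  29/2   19/2  -5/2 ]
[ -11/2  -15/4     1 ]
[     6      4    -1 ]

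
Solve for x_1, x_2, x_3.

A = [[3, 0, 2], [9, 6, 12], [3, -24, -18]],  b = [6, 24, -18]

Forward elimination on [A|b]:
R2 <- R2 - (3)*R1:  [ 0  6  6  6 ]
R3 <- R3 - (1)*R1:  [   0  -24  -20  -24 ]
R3 <- R3 - (-4)*R2:  [ 0  0  4  0 ]
Row echelon form:
[ 3  0  2  |  6 ]
[ 0  6  6  |  6 ]
[ 0  0  4  |  0 ]
Back-substitution:
x_3 = (0) / 4 = 0
x_2 = (6 - (6)*(0)) / 6 = 1
x_1 = (6 - (2)*(0)) / 3 = 2

(2, 1, 0)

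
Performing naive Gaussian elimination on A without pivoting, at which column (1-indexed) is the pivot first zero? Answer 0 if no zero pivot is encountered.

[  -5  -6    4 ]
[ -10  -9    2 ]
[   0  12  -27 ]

Naive forward elimination:
R2 <- R2 - (2)*R1:  [  0   3  -6 ]
R3 <- R3 - (4)*R2:  [  0   0  -3 ]
All pivots nonzero; naive elimination completes without hitting a zero pivot.

first zero-pivot column = 0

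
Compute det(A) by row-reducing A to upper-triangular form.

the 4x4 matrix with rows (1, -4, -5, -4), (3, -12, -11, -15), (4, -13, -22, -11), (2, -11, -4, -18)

Forward elimination:
R2 <- R2 - (3)*R1:  [  0   0   4  -3 ]
R3 <- R3 - (4)*R1:  [  0   3  -2   5 ]
R4 <- R4 - (2)*R1:  [   0   -3    6  -10 ]
R2 <-> R3   (pivot in column 2 was zero)
[ 1  -4  -5   -4 ]
[ 0   3  -2    5 ]
[ 0   0   4   -3 ]
[ 0  -3   6  -10 ]
R4 <- R4 - (-1)*R2:  [  0   0   4  -5 ]
R4 <- R4 - (1)*R3:  [  0   0   0  -2 ]
Upper-triangular form:
[ 1  -4  -5  -4 ]
[ 0   3  -2   5 ]
[ 0   0   4  -3 ]
[ 0   0   0  -2 ]
det(A) = (-1)^1 * (1) * (3) * (4) * (-2) = 24  (1 row swap -> sign -1)

det(A) = 24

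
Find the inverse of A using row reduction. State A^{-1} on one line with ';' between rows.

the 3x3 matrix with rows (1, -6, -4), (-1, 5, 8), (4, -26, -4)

inverse = [-47 -20 7; -7 -3 1; -3/2 -1/2 1/4]

Gauss-Jordan on [A | I]:
R2 <- R2 - (-1)*R1:  [  0  -1   4  |   1   1   0 ]
R3 <- R3 - (4)*R1:  [  0  -2  12  |  -4   0   1 ]
R2 <- (1/-1)*R2:  [  0   1  -4  |  -1  -1   0 ]
R1 <- R1 - (-6)*R2:  [   1    0  -28  |   -5   -6    0 ]
R3 <- R3 - (-2)*R2:  [  0   0   4  |  -6  -2   1 ]
R3 <- (1/4)*R3:  [    0     0     1  |  -3/2  -1/2   1/4 ]
R1 <- R1 - (-28)*R3:  [   1    0    0  |  -47  -20    7 ]
R2 <- R2 - (-4)*R3:  [  0   1   0  |  -7  -3   1 ]
Right block of [I | A^{-1}] is the inverse:
[  -47   -20    7 ]
[   -7    -3    1 ]
[ -3/2  -1/2  1/4 ]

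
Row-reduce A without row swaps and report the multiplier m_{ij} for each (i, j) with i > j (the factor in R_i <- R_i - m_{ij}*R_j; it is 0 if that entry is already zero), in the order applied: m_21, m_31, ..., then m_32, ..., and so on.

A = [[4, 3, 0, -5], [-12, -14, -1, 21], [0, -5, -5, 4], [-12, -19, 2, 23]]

multipliers: -3, 0, -3, 1, 2, -1

Forward elimination:
R2 <- R2 - (-3)*R1:  [  0  -5  -1   6 ]
R3: entry in column 1 is already 0 -> m_{31} = 0 (no row operation needed)
R4 <- R4 - (-3)*R1:  [   0  -10    2    8 ]
R3 <- R3 - (1)*R2:  [  0   0  -4  -2 ]
R4 <- R4 - (2)*R2:  [  0   0   4  -4 ]
R4 <- R4 - (-1)*R3:  [  0   0   0  -6 ]
Multipliers (in order of application): m_{21} = -3, m_{31} = 0, m_{41} = -3, m_{32} = 1, m_{42} = 2, m_{43} = -1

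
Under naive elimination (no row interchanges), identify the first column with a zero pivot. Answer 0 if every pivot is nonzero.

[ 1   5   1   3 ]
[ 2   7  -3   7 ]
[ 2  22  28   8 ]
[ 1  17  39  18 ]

first zero-pivot column = 0

Naive forward elimination:
R2 <- R2 - (2)*R1:  [  0  -3  -5   1 ]
R3 <- R3 - (2)*R1:  [  0  12  26   2 ]
R4 <- R4 - (1)*R1:  [  0  12  38  15 ]
R3 <- R3 - (-4)*R2:  [ 0  0  6  6 ]
R4 <- R4 - (-4)*R2:  [  0   0  18  19 ]
R4 <- R4 - (3)*R3:  [ 0  0  0  1 ]
All pivots nonzero; naive elimination completes without hitting a zero pivot.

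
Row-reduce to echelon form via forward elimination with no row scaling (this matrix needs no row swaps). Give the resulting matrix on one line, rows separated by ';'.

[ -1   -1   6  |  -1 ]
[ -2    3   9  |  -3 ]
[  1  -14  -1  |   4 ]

REF = [-1 -1 6 -1; 0 5 -3 -1; 0 0 -4 0]

Forward elimination:
R2 <- R2 - (2)*R1:  [  0   5  -3  -1 ]
R3 <- R3 - (-1)*R1:  [   0  -15    5    3 ]
R3 <- R3 - (-3)*R2:  [  0   0  -4   0 ]
Row echelon form:
[ -1  -1   6  |  -1 ]
[  0   5  -3  |  -1 ]
[  0   0  -4  |   0 ]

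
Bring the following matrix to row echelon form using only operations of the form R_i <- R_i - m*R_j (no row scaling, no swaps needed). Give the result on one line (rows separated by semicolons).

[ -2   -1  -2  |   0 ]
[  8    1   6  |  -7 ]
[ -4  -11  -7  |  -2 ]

REF = [-2 -1 -2 0; 0 -3 -2 -7; 0 0 3 19]

Forward elimination:
R2 <- R2 - (-4)*R1:  [  0  -3  -2  -7 ]
R3 <- R3 - (2)*R1:  [  0  -9  -3  -2 ]
R3 <- R3 - (3)*R2:  [  0   0   3  19 ]
Row echelon form:
[ -2  -1  -2  |   0 ]
[  0  -3  -2  |  -7 ]
[  0   0   3  |  19 ]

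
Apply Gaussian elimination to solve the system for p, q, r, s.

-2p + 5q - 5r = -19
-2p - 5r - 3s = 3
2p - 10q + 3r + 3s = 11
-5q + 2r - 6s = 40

(-3, -2, 3, -4)

Forward elimination on [A|b]:
R2 <- R2 - (1)*R1:  [  0  -5   0  -3  22 ]
R3 <- R3 - (-1)*R1:  [  0  -5  -2   3  -8 ]
R3 <- R3 - (1)*R2:  [   0    0   -2    6  -30 ]
R4 <- R4 - (1)*R2:  [  0   0   2  -3  18 ]
R4 <- R4 - (-1)*R3:  [   0    0    0    3  -12 ]
Row echelon form:
[ -2   5  -5   0  |  -19 ]
[  0  -5   0  -3  |   22 ]
[  0   0  -2   6  |  -30 ]
[  0   0   0   3  |  -12 ]
Back-substitution:
s = (-12) / 3 = -4
r = (-30 - (6)*(-4)) / -2 = 3
q = (22 - (-3)*(-4)) / -5 = -2
p = (-19 - (5)*(-2) - (-5)*(3)) / -2 = -3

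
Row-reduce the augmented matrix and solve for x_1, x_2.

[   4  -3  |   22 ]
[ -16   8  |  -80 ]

Forward elimination on [A|b]:
R2 <- R2 - (-4)*R1:  [  0  -4   8 ]
Row echelon form:
[ 4  -3  |  22 ]
[ 0  -4  |   8 ]
Back-substitution:
x_2 = (8) / -4 = -2
x_1 = (22 - (-3)*(-2)) / 4 = 4

(4, -2)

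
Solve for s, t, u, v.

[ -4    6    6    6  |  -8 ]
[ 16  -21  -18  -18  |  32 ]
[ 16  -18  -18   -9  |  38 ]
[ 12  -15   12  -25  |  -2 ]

Forward elimination on [A|b]:
R2 <- R2 - (-4)*R1:  [ 0  3  6  6  0 ]
R3 <- R3 - (-4)*R1:  [  0   6   6  15   6 ]
R4 <- R4 - (-3)*R1:  [   0    3   30   -7  -26 ]
R3 <- R3 - (2)*R2:  [  0   0  -6   3   6 ]
R4 <- R4 - (1)*R2:  [   0    0   24  -13  -26 ]
R4 <- R4 - (-4)*R3:  [  0   0   0  -1  -2 ]
Row echelon form:
[ -4  6   6   6  |  -8 ]
[  0  3   6   6  |   0 ]
[  0  0  -6   3  |   6 ]
[  0  0   0  -1  |  -2 ]
Back-substitution:
v = (-2) / -1 = 2
u = (6 - (3)*(2)) / -6 = 0
t = (0 - (6)*(0) - (6)*(2)) / 3 = -4
s = (-8 - (6)*(-4) - (6)*(0) - (6)*(2)) / -4 = -1

(-1, -4, 0, 2)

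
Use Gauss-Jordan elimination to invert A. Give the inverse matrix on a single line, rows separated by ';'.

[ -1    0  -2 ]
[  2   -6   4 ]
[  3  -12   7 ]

Gauss-Jordan on [A | I]:
R1 <- (1/-1)*R1:  [  1   0   2  |  -1   0   0 ]
R2 <- R2 - (2)*R1:  [  0  -6   0  |   2   1   0 ]
R3 <- R3 - (3)*R1:  [   0  -12    1  |    3    0    1 ]
R2 <- (1/-6)*R2:  [    0     1     0  |  -1/3  -1/6     0 ]
R3 <- R3 - (-12)*R2:  [  0   0   1  |  -1  -2   1 ]
R1 <- R1 - (2)*R3:  [  1   0   0  |   1   4  -2 ]
Right block of [I | A^{-1}] is the inverse:
[    1     4  -2 ]
[ -1/3  -1/6   0 ]
[   -1    -2   1 ]

inverse = [1 4 -2; -1/3 -1/6 0; -1 -2 1]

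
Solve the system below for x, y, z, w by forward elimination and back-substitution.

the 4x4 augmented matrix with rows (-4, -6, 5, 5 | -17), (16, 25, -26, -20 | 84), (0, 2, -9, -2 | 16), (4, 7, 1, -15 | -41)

(2, 4, -2, 5)

Forward elimination on [A|b]:
R2 <- R2 - (-4)*R1:  [  0   1  -6   0  16 ]
R4 <- R4 - (-1)*R1:  [   0    1    6  -10  -58 ]
R3 <- R3 - (2)*R2:  [   0    0    3   -2  -16 ]
R4 <- R4 - (1)*R2:  [   0    0   12  -10  -74 ]
R4 <- R4 - (4)*R3:  [   0    0    0   -2  -10 ]
Row echelon form:
[ -4  -6   5   5  |  -17 ]
[  0   1  -6   0  |   16 ]
[  0   0   3  -2  |  -16 ]
[  0   0   0  -2  |  -10 ]
Back-substitution:
w = (-10) / -2 = 5
z = (-16 - (-2)*(5)) / 3 = -2
y = (16 - (-6)*(-2)) / 1 = 4
x = (-17 - (-6)*(4) - (5)*(-2) - (5)*(5)) / -4 = 2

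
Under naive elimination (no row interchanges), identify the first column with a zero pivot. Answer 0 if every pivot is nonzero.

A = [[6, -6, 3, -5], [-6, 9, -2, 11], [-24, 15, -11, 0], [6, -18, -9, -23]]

Naive forward elimination:
R2 <- R2 - (-1)*R1:  [ 0  3  1  6 ]
R3 <- R3 - (-4)*R1:  [   0   -9    1  -20 ]
R4 <- R4 - (1)*R1:  [   0  -12  -12  -18 ]
R3 <- R3 - (-3)*R2:  [  0   0   4  -2 ]
R4 <- R4 - (-4)*R2:  [  0   0  -8   6 ]
R4 <- R4 - (-2)*R3:  [ 0  0  0  2 ]
All pivots nonzero; naive elimination completes without hitting a zero pivot.

first zero-pivot column = 0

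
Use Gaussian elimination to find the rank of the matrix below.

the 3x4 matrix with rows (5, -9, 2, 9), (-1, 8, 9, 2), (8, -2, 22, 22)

rank(A) = 2

Row reduction:
R2 <- R2 - (-1/5)*R1:  [    0  31/5  47/5  19/5 ]
R3 <- R3 - (8/5)*R1:  [    0  62/5  94/5  38/5 ]
R3 <- R3 - (2)*R2:  [ 0  0  0  0 ]
Row echelon form:
[ 5    -9     2     9 ]
[ 0  31/5  47/5  19/5 ]
[ 0     0     0     0 ]
Nonzero rows / pivot columns: 2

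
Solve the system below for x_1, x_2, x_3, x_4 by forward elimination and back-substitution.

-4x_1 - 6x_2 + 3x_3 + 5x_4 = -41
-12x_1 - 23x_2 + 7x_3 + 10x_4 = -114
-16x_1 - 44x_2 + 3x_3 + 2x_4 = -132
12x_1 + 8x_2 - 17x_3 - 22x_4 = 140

Forward elimination on [A|b]:
R2 <- R2 - (3)*R1:  [  0  -5  -2  -5   9 ]
R3 <- R3 - (4)*R1:  [   0  -20   -9  -18   32 ]
R4 <- R4 - (-3)*R1:  [   0  -10   -8   -7   17 ]
R3 <- R3 - (4)*R2:  [  0   0  -1   2  -4 ]
R4 <- R4 - (2)*R2:  [  0   0  -4   3  -1 ]
R4 <- R4 - (4)*R3:  [  0   0   0  -5  15 ]
Row echelon form:
[ -4  -6   3   5  |  -41 ]
[  0  -5  -2  -5  |    9 ]
[  0   0  -1   2  |   -4 ]
[  0   0   0  -5  |   15 ]
Back-substitution:
x_4 = (15) / -5 = -3
x_3 = (-4 - (2)*(-3)) / -1 = -2
x_2 = (9 - (-2)*(-2) - (-5)*(-3)) / -5 = 2
x_1 = (-41 - (-6)*(2) - (3)*(-2) - (5)*(-3)) / -4 = 2

(2, 2, -2, -3)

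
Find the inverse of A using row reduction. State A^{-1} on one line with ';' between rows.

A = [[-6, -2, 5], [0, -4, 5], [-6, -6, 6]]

inverse = [-1/16 3/16 -5/48; 5/16 1/16 -5/16; 1/4 1/4 -1/4]

Gauss-Jordan on [A | I]:
R1 <- (1/-6)*R1:  [    1   1/3  -5/6  |  -1/6     0     0 ]
R3 <- R3 - (-6)*R1:  [  0  -4   1  |  -1   0   1 ]
R2 <- (1/-4)*R2:  [    0     1  -5/4  |     0  -1/4     0 ]
R1 <- R1 - (1/3)*R2:  [     1      0  -5/12  |   -1/6   1/12      0 ]
R3 <- R3 - (-4)*R2:  [  0   0  -4  |  -1  -1   1 ]
R3 <- (1/-4)*R3:  [    0     0     1  |   1/4   1/4  -1/4 ]
R1 <- R1 - (-5/12)*R3:  [     1      0      0  |  -1/16   3/16  -5/48 ]
R2 <- R2 - (-5/4)*R3:  [     0      1      0  |   5/16   1/16  -5/16 ]
Right block of [I | A^{-1}] is the inverse:
[ -1/16  3/16  -5/48 ]
[  5/16  1/16  -5/16 ]
[   1/4   1/4   -1/4 ]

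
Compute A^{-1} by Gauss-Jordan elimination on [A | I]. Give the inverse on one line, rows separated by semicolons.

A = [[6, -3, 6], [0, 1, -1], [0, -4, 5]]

inverse = [1/6 -3/2 -1/2; 0 5 1; 0 4 1]

Gauss-Jordan on [A | I]:
R1 <- (1/6)*R1:  [    1  -1/2     1  |   1/6     0     0 ]
R1 <- R1 - (-1/2)*R2:  [   1    0  1/2  |  1/6  1/2    0 ]
R3 <- R3 - (-4)*R2:  [ 0  0  1  |  0  4  1 ]
R1 <- R1 - (1/2)*R3:  [    1     0     0  |   1/6  -3/2  -1/2 ]
R2 <- R2 - (-1)*R3:  [ 0  1  0  |  0  5  1 ]
Right block of [I | A^{-1}] is the inverse:
[ 1/6  -3/2  -1/2 ]
[   0     5     1 ]
[   0     4     1 ]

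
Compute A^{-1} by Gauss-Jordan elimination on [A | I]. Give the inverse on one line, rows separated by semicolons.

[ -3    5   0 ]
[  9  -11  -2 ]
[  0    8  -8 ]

inverse = [13/6 5/6 -5/24; 3/2 1/2 -1/8; 3/2 1/2 -1/4]

Gauss-Jordan on [A | I]:
R1 <- (1/-3)*R1:  [    1  -5/3     0  |  -1/3     0     0 ]
R2 <- R2 - (9)*R1:  [  0   4  -2  |   3   1   0 ]
R2 <- (1/4)*R2:  [    0     1  -1/2  |   3/4   1/4     0 ]
R1 <- R1 - (-5/3)*R2:  [     1      0   -5/6  |  11/12   5/12      0 ]
R3 <- R3 - (8)*R2:  [  0   0  -4  |  -6  -2   1 ]
R3 <- (1/-4)*R3:  [    0     0     1  |   3/2   1/2  -1/4 ]
R1 <- R1 - (-5/6)*R3:  [     1      0      0  |   13/6    5/6  -5/24 ]
R2 <- R2 - (-1/2)*R3:  [    0     1     0  |   3/2   1/2  -1/8 ]
Right block of [I | A^{-1}] is the inverse:
[ 13/6  5/6  -5/24 ]
[  3/2  1/2   -1/8 ]
[  3/2  1/2   -1/4 ]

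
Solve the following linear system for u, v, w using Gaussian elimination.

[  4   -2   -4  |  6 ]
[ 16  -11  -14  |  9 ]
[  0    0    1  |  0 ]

(4, 5, 0)

Forward elimination on [A|b]:
R2 <- R2 - (4)*R1:  [   0   -3    2  -15 ]
Row echelon form:
[ 4  -2  -4  |    6 ]
[ 0  -3   2  |  -15 ]
[ 0   0   1  |    0 ]
Back-substitution:
w = (0) / 1 = 0
v = (-15 - (2)*(0)) / -3 = 5
u = (6 - (-2)*(5) - (-4)*(0)) / 4 = 4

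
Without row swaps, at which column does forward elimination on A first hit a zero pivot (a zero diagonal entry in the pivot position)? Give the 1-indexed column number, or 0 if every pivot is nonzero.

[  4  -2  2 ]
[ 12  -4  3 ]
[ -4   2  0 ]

first zero-pivot column = 0

Naive forward elimination:
R2 <- R2 - (3)*R1:  [  0   2  -3 ]
R3 <- R3 - (-1)*R1:  [ 0  0  2 ]
All pivots nonzero; naive elimination completes without hitting a zero pivot.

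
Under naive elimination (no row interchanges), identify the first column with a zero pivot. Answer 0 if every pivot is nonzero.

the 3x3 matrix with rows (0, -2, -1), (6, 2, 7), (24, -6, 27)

Naive forward elimination:
Pivot entry (1,1) is zero but row 2 has 6 in column 1 -> naive elimination stops; a row interchange (e.g. R1 <-> R2) would be required here.

first zero-pivot column = 1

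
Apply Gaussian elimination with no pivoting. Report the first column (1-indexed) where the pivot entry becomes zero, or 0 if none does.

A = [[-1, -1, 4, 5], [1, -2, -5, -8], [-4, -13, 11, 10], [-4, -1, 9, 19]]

Naive forward elimination:
R2 <- R2 - (-1)*R1:  [  0  -3  -1  -3 ]
R3 <- R3 - (4)*R1:  [   0   -9   -5  -10 ]
R4 <- R4 - (4)*R1:  [  0   3  -7  -1 ]
R3 <- R3 - (3)*R2:  [  0   0  -2  -1 ]
R4 <- R4 - (-1)*R2:  [  0   0  -8  -4 ]
R4 <- R4 - (4)*R3:  [ 0  0  0  0 ]
Matrix at this point:
[ -1  -1   4   5 ]
[  0  -3  -1  -3 ]
[  0   0  -2  -1 ]
[  0   0   0   0 ]
Pivot entry (4,4) in the last row is zero and there are no rows below to swap with -> zero pivot in column 4 (A is singular).

first zero-pivot column = 4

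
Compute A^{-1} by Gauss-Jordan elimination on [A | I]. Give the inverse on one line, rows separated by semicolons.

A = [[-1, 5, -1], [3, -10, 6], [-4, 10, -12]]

Gauss-Jordan on [A | I]:
R1 <- (1/-1)*R1:  [  1  -5   1  |  -1   0   0 ]
R2 <- R2 - (3)*R1:  [ 0  5  3  |  3  1  0 ]
R3 <- R3 - (-4)*R1:  [   0  -10   -8  |   -4    0    1 ]
R2 <- (1/5)*R2:  [   0    1  3/5  |  3/5  1/5    0 ]
R1 <- R1 - (-5)*R2:  [ 1  0  4  |  2  1  0 ]
R3 <- R3 - (-10)*R2:  [  0   0  -2  |   2   2   1 ]
R3 <- (1/-2)*R3:  [    0     0     1  |    -1    -1  -1/2 ]
R1 <- R1 - (4)*R3:  [ 1  0  0  |  6  5  2 ]
R2 <- R2 - (3/5)*R3:  [    0     1     0  |   6/5   4/5  3/10 ]
Right block of [I | A^{-1}] is the inverse:
[   6    5     2 ]
[ 6/5  4/5  3/10 ]
[  -1   -1  -1/2 ]

inverse = [6 5 2; 6/5 4/5 3/10; -1 -1 -1/2]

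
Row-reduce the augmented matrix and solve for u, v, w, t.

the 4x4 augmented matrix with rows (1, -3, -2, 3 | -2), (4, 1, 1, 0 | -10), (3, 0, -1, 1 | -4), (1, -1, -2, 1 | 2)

Forward elimination on [A|b]:
R2 <- R2 - (4)*R1:  [   0   13    9  -12   -2 ]
R3 <- R3 - (3)*R1:  [  0   9   5  -8   2 ]
R4 <- R4 - (1)*R1:  [  0   2   0  -2   4 ]
R3 <- R3 - (9/13)*R2:  [      0       0  -16/13    4/13   44/13 ]
R4 <- R4 - (2/13)*R2:  [      0       0  -18/13   -2/13   56/13 ]
R4 <- R4 - (9/8)*R3:  [    0     0     0  -1/2   1/2 ]
Row echelon form:
[ 1  -3      -2     3  |     -2 ]
[ 0  13       9   -12  |     -2 ]
[ 0   0  -16/13  4/13  |  44/13 ]
[ 0   0       0  -1/2  |    1/2 ]
Back-substitution:
t = (1/2) / (-1/2) = -1
w = (44/13 - (4/13)*(-1)) / (-16/13) = -3
v = (-2 - (9)*(-3) - (-12)*(-1)) / 13 = 1
u = (-2 - (-3)*(1) - (-2)*(-3) - (3)*(-1)) / 1 = -2

(-2, 1, -3, -1)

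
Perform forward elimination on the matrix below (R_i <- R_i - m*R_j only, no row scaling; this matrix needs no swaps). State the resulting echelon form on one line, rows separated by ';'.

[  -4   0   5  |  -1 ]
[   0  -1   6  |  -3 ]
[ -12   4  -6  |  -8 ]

REF = [-4 0 5 -1; 0 -1 6 -3; 0 0 3 -17]

Forward elimination:
R3 <- R3 - (3)*R1:  [   0    4  -21   -5 ]
R3 <- R3 - (-4)*R2:  [   0    0    3  -17 ]
Row echelon form:
[ -4   0  5  |   -1 ]
[  0  -1  6  |   -3 ]
[  0   0  3  |  -17 ]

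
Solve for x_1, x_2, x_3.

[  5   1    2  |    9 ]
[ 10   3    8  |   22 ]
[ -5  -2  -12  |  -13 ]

Forward elimination on [A|b]:
R2 <- R2 - (2)*R1:  [ 0  1  4  4 ]
R3 <- R3 - (-1)*R1:  [   0   -1  -10   -4 ]
R3 <- R3 - (-1)*R2:  [  0   0  -6   0 ]
Row echelon form:
[ 5  1   2  |  9 ]
[ 0  1   4  |  4 ]
[ 0  0  -6  |  0 ]
Back-substitution:
x_3 = (0) / -6 = 0
x_2 = (4 - (4)*(0)) / 1 = 4
x_1 = (9 - (1)*(4) - (2)*(0)) / 5 = 1

(1, 4, 0)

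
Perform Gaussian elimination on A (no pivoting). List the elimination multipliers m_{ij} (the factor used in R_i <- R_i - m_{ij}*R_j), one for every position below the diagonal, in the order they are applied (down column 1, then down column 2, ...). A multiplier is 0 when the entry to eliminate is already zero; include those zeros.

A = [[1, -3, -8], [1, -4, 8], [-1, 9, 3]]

multipliers: 1, -1, -6

Forward elimination:
R2 <- R2 - (1)*R1:  [  0  -1  16 ]
R3 <- R3 - (-1)*R1:  [  0   6  -5 ]
R3 <- R3 - (-6)*R2:  [  0   0  91 ]
Multipliers (in order of application): m_{21} = 1, m_{31} = -1, m_{32} = -6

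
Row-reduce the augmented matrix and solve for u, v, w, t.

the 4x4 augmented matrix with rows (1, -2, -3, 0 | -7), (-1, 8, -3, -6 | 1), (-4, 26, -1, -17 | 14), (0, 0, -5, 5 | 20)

(-1, 3, 0, 4)

Forward elimination on [A|b]:
R2 <- R2 - (-1)*R1:  [  0   6  -6  -6  -6 ]
R3 <- R3 - (-4)*R1:  [   0   18  -13  -17  -14 ]
R3 <- R3 - (3)*R2:  [ 0  0  5  1  4 ]
R4 <- R4 - (-1)*R3:  [  0   0   0   6  24 ]
Row echelon form:
[ 1  -2  -3   0  |  -7 ]
[ 0   6  -6  -6  |  -6 ]
[ 0   0   5   1  |   4 ]
[ 0   0   0   6  |  24 ]
Back-substitution:
t = (24) / 6 = 4
w = (4 - (1)*(4)) / 5 = 0
v = (-6 - (-6)*(0) - (-6)*(4)) / 6 = 3
u = (-7 - (-2)*(3) - (-3)*(0)) / 1 = -1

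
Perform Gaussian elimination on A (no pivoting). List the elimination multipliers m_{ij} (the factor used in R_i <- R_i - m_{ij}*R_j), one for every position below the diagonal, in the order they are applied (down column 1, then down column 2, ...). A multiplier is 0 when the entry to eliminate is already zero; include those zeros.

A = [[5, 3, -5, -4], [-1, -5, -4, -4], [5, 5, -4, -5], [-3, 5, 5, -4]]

multipliers: -1/5, 1, -3/5, -5/11, -17/11, 9/2

Forward elimination:
R2 <- R2 - (-1/5)*R1:  [     0  -22/5     -5  -24/5 ]
R3 <- R3 - (1)*R1:  [  0   2   1  -1 ]
R4 <- R4 - (-3/5)*R1:  [     0   34/5      2  -32/5 ]
R3 <- R3 - (-5/11)*R2:  [      0       0  -14/11  -35/11 ]
R4 <- R4 - (-17/11)*R2:  [       0        0   -63/11  -152/11 ]
R4 <- R4 - (9/2)*R3:  [   0    0    0  1/2 ]
Multipliers (in order of application): m_{21} = -1/5, m_{31} = 1, m_{41} = -3/5, m_{32} = -5/11, m_{42} = -17/11, m_{43} = 9/2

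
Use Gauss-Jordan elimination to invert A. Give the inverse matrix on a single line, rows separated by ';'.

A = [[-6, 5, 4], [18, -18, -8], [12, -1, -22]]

inverse = [-97/9 -53/18 -8/9; -25/3 -7/3 -2/3; -11/2 -3/2 -1/2]

Gauss-Jordan on [A | I]:
R1 <- (1/-6)*R1:  [    1  -5/6  -2/3  |  -1/6     0     0 ]
R2 <- R2 - (18)*R1:  [  0  -3   4  |   3   1   0 ]
R3 <- R3 - (12)*R1:  [   0    9  -14  |    2    0    1 ]
R2 <- (1/-3)*R2:  [    0     1  -4/3  |    -1  -1/3     0 ]
R1 <- R1 - (-5/6)*R2:  [     1      0  -16/9  |     -1  -5/18      0 ]
R3 <- R3 - (9)*R2:  [  0   0  -2  |  11   3   1 ]
R3 <- (1/-2)*R3:  [     0      0      1  |  -11/2   -3/2   -1/2 ]
R1 <- R1 - (-16/9)*R3:  [      1       0       0  |   -97/9  -53/18    -8/9 ]
R2 <- R2 - (-4/3)*R3:  [     0      1      0  |  -25/3   -7/3   -2/3 ]
Right block of [I | A^{-1}] is the inverse:
[ -97/9  -53/18  -8/9 ]
[ -25/3    -7/3  -2/3 ]
[ -11/2    -3/2  -1/2 ]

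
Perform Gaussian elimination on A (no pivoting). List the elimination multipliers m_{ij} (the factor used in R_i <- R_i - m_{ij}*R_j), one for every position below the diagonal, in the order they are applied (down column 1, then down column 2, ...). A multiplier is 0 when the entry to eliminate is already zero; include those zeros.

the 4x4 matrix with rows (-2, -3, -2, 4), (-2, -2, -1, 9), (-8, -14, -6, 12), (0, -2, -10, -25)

multipliers: 1, 4, 0, -2, -2, -2

Forward elimination:
R2 <- R2 - (1)*R1:  [ 0  1  1  5 ]
R3 <- R3 - (4)*R1:  [  0  -2   2  -4 ]
R4: entry in column 1 is already 0 -> m_{41} = 0 (no row operation needed)
R3 <- R3 - (-2)*R2:  [ 0  0  4  6 ]
R4 <- R4 - (-2)*R2:  [   0    0   -8  -15 ]
R4 <- R4 - (-2)*R3:  [  0   0   0  -3 ]
Multipliers (in order of application): m_{21} = 1, m_{31} = 4, m_{41} = 0, m_{32} = -2, m_{42} = -2, m_{43} = -2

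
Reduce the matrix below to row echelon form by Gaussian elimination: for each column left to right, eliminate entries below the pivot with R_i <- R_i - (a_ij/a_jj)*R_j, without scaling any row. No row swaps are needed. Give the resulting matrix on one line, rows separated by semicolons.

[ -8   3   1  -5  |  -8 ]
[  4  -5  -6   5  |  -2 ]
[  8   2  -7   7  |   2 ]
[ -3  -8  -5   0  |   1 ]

REF = [-8 3 1 -5 -8; 0 -7/2 -11/2 5/2 -6; 0 0 -97/7 39/7 -102/7; 0 0 0 -403/388 991/97]

Forward elimination:
R2 <- R2 - (-1/2)*R1:  [     0   -7/2  -11/2    5/2     -6 ]
R3 <- R3 - (-1)*R1:  [  0   5  -6   2  -6 ]
R4 <- R4 - (3/8)*R1:  [     0  -73/8  -43/8   15/8      4 ]
R3 <- R3 - (-10/7)*R2:  [      0       0   -97/7    39/7  -102/7 ]
R4 <- R4 - (73/28)*R2:  [      0       0  251/28  -65/14  275/14 ]
R4 <- R4 - (-251/388)*R3:  [        0         0         0  -403/388    991/97 ]
Row echelon form:
[ -8     3      1        -5  |      -8 ]
[  0  -7/2  -11/2       5/2  |      -6 ]
[  0     0  -97/7      39/7  |  -102/7 ]
[  0     0      0  -403/388  |  991/97 ]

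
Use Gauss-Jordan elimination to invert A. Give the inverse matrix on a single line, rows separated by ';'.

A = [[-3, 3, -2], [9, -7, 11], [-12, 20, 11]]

inverse = [-99/2 -73/6 19/6; -77/2 -19/2 5/2; 16 4 -1]

Gauss-Jordan on [A | I]:
R1 <- (1/-3)*R1:  [    1    -1   2/3  |  -1/3     0     0 ]
R2 <- R2 - (9)*R1:  [ 0  2  5  |  3  1  0 ]
R3 <- R3 - (-12)*R1:  [  0   8  19  |  -4   0   1 ]
R2 <- (1/2)*R2:  [   0    1  5/2  |  3/2  1/2    0 ]
R1 <- R1 - (-1)*R2:  [    1     0  19/6  |   7/6   1/2     0 ]
R3 <- R3 - (8)*R2:  [   0    0   -1  |  -16   -4    1 ]
R3 <- (1/-1)*R3:  [  0   0   1  |  16   4  -1 ]
R1 <- R1 - (19/6)*R3:  [     1      0      0  |  -99/2  -73/6   19/6 ]
R2 <- R2 - (5/2)*R3:  [     0      1      0  |  -77/2  -19/2    5/2 ]
Right block of [I | A^{-1}] is the inverse:
[ -99/2  -73/6  19/6 ]
[ -77/2  -19/2   5/2 ]
[    16      4    -1 ]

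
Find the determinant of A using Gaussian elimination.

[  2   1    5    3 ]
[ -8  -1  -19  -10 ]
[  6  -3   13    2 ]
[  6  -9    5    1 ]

det(A) = -108

Forward elimination:
R2 <- R2 - (-4)*R1:  [ 0  3  1  2 ]
R3 <- R3 - (3)*R1:  [  0  -6  -2  -7 ]
R4 <- R4 - (3)*R1:  [   0  -12  -10   -8 ]
R3 <- R3 - (-2)*R2:  [  0   0   0  -3 ]
R4 <- R4 - (-4)*R2:  [  0   0  -6   0 ]
R3 <-> R4   (pivot in column 3 was zero)
[ 2  1   5   3 ]
[ 0  3   1   2 ]
[ 0  0  -6   0 ]
[ 0  0   0  -3 ]
Upper-triangular form:
[ 2  1   5   3 ]
[ 0  3   1   2 ]
[ 0  0  -6   0 ]
[ 0  0   0  -3 ]
det(A) = (-1)^1 * (2) * (3) * (-6) * (-3) = -108  (1 row swap -> sign -1)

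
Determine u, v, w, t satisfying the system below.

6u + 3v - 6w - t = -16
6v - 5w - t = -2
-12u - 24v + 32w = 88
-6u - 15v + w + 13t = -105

Forward elimination on [A|b]:
R3 <- R3 - (-2)*R1:  [   0  -18   20   -2   56 ]
R4 <- R4 - (-1)*R1:  [    0   -12    -5    12  -121 ]
R3 <- R3 - (-3)*R2:  [  0   0   5  -5  50 ]
R4 <- R4 - (-2)*R2:  [    0     0   -15    10  -125 ]
R4 <- R4 - (-3)*R3:  [  0   0   0  -5  25 ]
Row echelon form:
[ 6  3  -6  -1  |  -16 ]
[ 0  6  -5  -1  |   -2 ]
[ 0  0   5  -5  |   50 ]
[ 0  0   0  -5  |   25 ]
Back-substitution:
t = (25) / -5 = -5
w = (50 - (-5)*(-5)) / 5 = 5
v = (-2 - (-5)*(5) - (-1)*(-5)) / 6 = 3
u = (-16 - (3)*(3) - (-6)*(5) - (-1)*(-5)) / 6 = 0

(0, 3, 5, -5)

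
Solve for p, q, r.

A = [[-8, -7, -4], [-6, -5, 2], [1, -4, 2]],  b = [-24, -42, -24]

(2, 4, -5)

Forward elimination on [A|b]:
R2 <- R2 - (3/4)*R1:  [   0  1/4    5  -24 ]
R3 <- R3 - (-1/8)*R1:  [     0  -39/8    3/2    -27 ]
R3 <- R3 - (-39/2)*R2:  [    0     0    99  -495 ]
Row echelon form:
[ -8   -7  -4  |   -24 ]
[  0  1/4   5  |   -24 ]
[  0    0  99  |  -495 ]
Back-substitution:
r = (-495) / 99 = -5
q = (-24 - (5)*(-5)) / (1/4) = 4
p = (-24 - (-7)*(4) - (-4)*(-5)) / -8 = 2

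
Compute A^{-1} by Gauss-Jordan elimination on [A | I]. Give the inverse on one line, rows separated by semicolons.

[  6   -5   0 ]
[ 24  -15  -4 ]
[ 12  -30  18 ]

Gauss-Jordan on [A | I]:
R1 <- (1/6)*R1:  [    1  -5/6     0  |   1/6     0     0 ]
R2 <- R2 - (24)*R1:  [  0   5  -4  |  -4   1   0 ]
R3 <- R3 - (12)*R1:  [   0  -20   18  |   -2    0    1 ]
R2 <- (1/5)*R2:  [    0     1  -4/5  |  -4/5   1/5     0 ]
R1 <- R1 - (-5/6)*R2:  [    1     0  -2/3  |  -1/2   1/6     0 ]
R3 <- R3 - (-20)*R2:  [   0    0    2  |  -18    4    1 ]
R3 <- (1/2)*R3:  [   0    0    1  |   -9    2  1/2 ]
R1 <- R1 - (-2/3)*R3:  [     1      0      0  |  -13/2    3/2    1/3 ]
R2 <- R2 - (-4/5)*R3:  [   0    1    0  |   -8  9/5  2/5 ]
Right block of [I | A^{-1}] is the inverse:
[ -13/2  3/2  1/3 ]
[    -8  9/5  2/5 ]
[    -9    2  1/2 ]

inverse = [-13/2 3/2 1/3; -8 9/5 2/5; -9 2 1/2]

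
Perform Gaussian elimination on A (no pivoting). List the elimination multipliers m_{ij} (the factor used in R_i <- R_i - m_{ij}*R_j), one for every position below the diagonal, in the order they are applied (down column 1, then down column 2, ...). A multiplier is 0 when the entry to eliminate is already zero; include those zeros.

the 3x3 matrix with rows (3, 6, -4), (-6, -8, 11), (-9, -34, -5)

Forward elimination:
R2 <- R2 - (-2)*R1:  [ 0  4  3 ]
R3 <- R3 - (-3)*R1:  [   0  -16  -17 ]
R3 <- R3 - (-4)*R2:  [  0   0  -5 ]
Multipliers (in order of application): m_{21} = -2, m_{31} = -3, m_{32} = -4

multipliers: -2, -3, -4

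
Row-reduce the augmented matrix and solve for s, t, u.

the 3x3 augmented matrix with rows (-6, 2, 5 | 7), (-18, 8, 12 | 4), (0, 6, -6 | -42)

Forward elimination on [A|b]:
R2 <- R2 - (3)*R1:  [   0    2   -3  -17 ]
R3 <- R3 - (3)*R2:  [ 0  0  3  9 ]
Row echelon form:
[ -6  2   5  |    7 ]
[  0  2  -3  |  -17 ]
[  0  0   3  |    9 ]
Back-substitution:
u = (9) / 3 = 3
t = (-17 - (-3)*(3)) / 2 = -4
s = (7 - (2)*(-4) - (5)*(3)) / -6 = 0

(0, -4, 3)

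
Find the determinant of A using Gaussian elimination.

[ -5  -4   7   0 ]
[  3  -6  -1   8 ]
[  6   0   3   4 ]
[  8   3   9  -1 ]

det(A) = -1250

Forward elimination:
R2 <- R2 - (-3/5)*R1:  [     0  -42/5   16/5      8 ]
R3 <- R3 - (-6/5)*R1:  [     0  -24/5   57/5      4 ]
R4 <- R4 - (-8/5)*R1:  [     0  -17/5  101/5     -1 ]
R3 <- R3 - (4/7)*R2:  [    0     0  67/7  -4/7 ]
R4 <- R4 - (17/42)*R2:  [      0       0  397/21  -89/21 ]
R4 <- R4 - (397/201)*R3:  [        0         0         0  -625/201 ]
Upper-triangular form:
[ -5     -4     7         0 ]
[  0  -42/5  16/5         8 ]
[  0      0  67/7      -4/7 ]
[  0      0     0  -625/201 ]
det(A) = (-1)^0 * (-5) * (-42/5) * (67/7) * (-625/201) = -1250  (0 row swaps -> sign +1)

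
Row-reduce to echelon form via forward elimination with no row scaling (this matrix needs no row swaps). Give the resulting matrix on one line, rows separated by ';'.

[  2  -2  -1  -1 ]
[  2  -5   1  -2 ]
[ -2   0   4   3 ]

Forward elimination:
R2 <- R2 - (1)*R1:  [  0  -3   2  -1 ]
R3 <- R3 - (-1)*R1:  [  0  -2   3   2 ]
R3 <- R3 - (2/3)*R2:  [   0    0  5/3  8/3 ]
Row echelon form:
[ 2  -2   -1   -1 ]
[ 0  -3    2   -1 ]
[ 0   0  5/3  8/3 ]

REF = [2 -2 -1 -1; 0 -3 2 -1; 0 0 5/3 8/3]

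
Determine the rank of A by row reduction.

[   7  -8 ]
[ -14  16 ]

rank(A) = 1

Row reduction:
R2 <- R2 - (-2)*R1:  [ 0  0 ]
Row echelon form:
[ 7  -8 ]
[ 0   0 ]
Nonzero rows / pivot columns: 1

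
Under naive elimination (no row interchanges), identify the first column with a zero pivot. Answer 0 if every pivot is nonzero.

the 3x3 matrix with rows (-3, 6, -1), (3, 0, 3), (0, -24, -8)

first zero-pivot column = 3

Naive forward elimination:
R2 <- R2 - (-1)*R1:  [ 0  6  2 ]
R3 <- R3 - (-4)*R2:  [ 0  0  0 ]
Matrix at this point:
[ -3  6  -1 ]
[  0  6   2 ]
[  0  0   0 ]
Pivot entry (3,3) in the last row is zero and there are no rows below to swap with -> zero pivot in column 3 (A is singular).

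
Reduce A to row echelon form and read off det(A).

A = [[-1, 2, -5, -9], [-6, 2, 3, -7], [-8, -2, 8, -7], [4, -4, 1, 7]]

det(A) = 26

Forward elimination:
R2 <- R2 - (6)*R1:  [   0  -10   33   47 ]
R3 <- R3 - (8)*R1:  [   0  -18   48   65 ]
R4 <- R4 - (-4)*R1:  [   0    4  -19  -29 ]
R3 <- R3 - (9/5)*R2:  [     0      0  -57/5  -98/5 ]
R4 <- R4 - (-2/5)*R2:  [     0      0  -29/5  -51/5 ]
R4 <- R4 - (29/57)*R3:  [      0       0       0  -13/57 ]
Upper-triangular form:
[ -1    2     -5      -9 ]
[  0  -10     33      47 ]
[  0    0  -57/5   -98/5 ]
[  0    0      0  -13/57 ]
det(A) = (-1)^0 * (-1) * (-10) * (-57/5) * (-13/57) = 26  (0 row swaps -> sign +1)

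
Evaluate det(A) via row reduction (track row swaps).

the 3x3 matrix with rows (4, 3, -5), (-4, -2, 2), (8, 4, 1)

det(A) = 20

Forward elimination:
R2 <- R2 - (-1)*R1:  [  0   1  -3 ]
R3 <- R3 - (2)*R1:  [  0  -2  11 ]
R3 <- R3 - (-2)*R2:  [ 0  0  5 ]
Upper-triangular form:
[ 4  3  -5 ]
[ 0  1  -3 ]
[ 0  0   5 ]
det(A) = (-1)^0 * (4) * (1) * (5) = 20  (0 row swaps -> sign +1)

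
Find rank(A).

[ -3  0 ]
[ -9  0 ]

Row reduction:
R2 <- R2 - (3)*R1:  [ 0  0 ]
Row echelon form:
[ -3  0 ]
[  0  0 ]
Nonzero rows / pivot columns: 1

rank(A) = 1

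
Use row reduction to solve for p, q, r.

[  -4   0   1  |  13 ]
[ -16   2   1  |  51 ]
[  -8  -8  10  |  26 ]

(-3, 1, 1)

Forward elimination on [A|b]:
R2 <- R2 - (4)*R1:  [  0   2  -3  -1 ]
R3 <- R3 - (2)*R1:  [  0  -8   8   0 ]
R3 <- R3 - (-4)*R2:  [  0   0  -4  -4 ]
Row echelon form:
[ -4  0   1  |  13 ]
[  0  2  -3  |  -1 ]
[  0  0  -4  |  -4 ]
Back-substitution:
r = (-4) / -4 = 1
q = (-1 - (-3)*(1)) / 2 = 1
p = (13 - (1)*(1)) / -4 = -3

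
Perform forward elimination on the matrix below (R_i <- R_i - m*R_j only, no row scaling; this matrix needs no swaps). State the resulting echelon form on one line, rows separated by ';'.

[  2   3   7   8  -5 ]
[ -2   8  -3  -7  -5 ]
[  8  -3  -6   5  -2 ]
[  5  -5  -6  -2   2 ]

Forward elimination:
R2 <- R2 - (-1)*R1:  [   0   11    4    1  -10 ]
R3 <- R3 - (4)*R1:  [   0  -15  -34  -27   18 ]
R4 <- R4 - (5/2)*R1:  [     0  -25/2  -47/2    -22   29/2 ]
R3 <- R3 - (-15/11)*R2:  [       0        0  -314/11  -282/11    48/11 ]
R4 <- R4 - (-25/22)*R2:  [       0        0  -417/22  -459/22    69/22 ]
R4 <- R4 - (417/628)*R3:  [        0         0         0  -603/157    75/314 ]
Row echelon form:
[ 2   3        7         8      -5 ]
[ 0  11        4         1     -10 ]
[ 0   0  -314/11   -282/11   48/11 ]
[ 0   0        0  -603/157  75/314 ]

REF = [2 3 7 8 -5; 0 11 4 1 -10; 0 0 -314/11 -282/11 48/11; 0 0 0 -603/157 75/314]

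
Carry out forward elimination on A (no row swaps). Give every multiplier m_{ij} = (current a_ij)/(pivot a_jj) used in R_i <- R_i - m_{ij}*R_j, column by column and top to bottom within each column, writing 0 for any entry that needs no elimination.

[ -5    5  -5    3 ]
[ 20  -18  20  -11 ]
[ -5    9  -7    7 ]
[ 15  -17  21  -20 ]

multipliers: -4, 1, -3, 2, -1, -3

Forward elimination:
R2 <- R2 - (-4)*R1:  [ 0  2  0  1 ]
R3 <- R3 - (1)*R1:  [  0   4  -2   4 ]
R4 <- R4 - (-3)*R1:  [   0   -2    6  -11 ]
R3 <- R3 - (2)*R2:  [  0   0  -2   2 ]
R4 <- R4 - (-1)*R2:  [   0    0    6  -10 ]
R4 <- R4 - (-3)*R3:  [  0   0   0  -4 ]
Multipliers (in order of application): m_{21} = -4, m_{31} = 1, m_{41} = -3, m_{32} = 2, m_{42} = -1, m_{43} = -3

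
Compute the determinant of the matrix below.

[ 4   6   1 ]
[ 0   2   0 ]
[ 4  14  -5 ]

Forward elimination:
R3 <- R3 - (1)*R1:  [  0   8  -6 ]
R3 <- R3 - (4)*R2:  [  0   0  -6 ]
Upper-triangular form:
[ 4  6   1 ]
[ 0  2   0 ]
[ 0  0  -6 ]
det(A) = (-1)^0 * (4) * (2) * (-6) = -48  (0 row swaps -> sign +1)

det(A) = -48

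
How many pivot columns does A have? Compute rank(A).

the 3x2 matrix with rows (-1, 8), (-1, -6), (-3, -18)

rank(A) = 2

Row reduction:
R2 <- R2 - (1)*R1:  [   0  -14 ]
R3 <- R3 - (3)*R1:  [   0  -42 ]
R3 <- R3 - (3)*R2:  [ 0  0 ]
Row echelon form:
[ -1    8 ]
[  0  -14 ]
[  0    0 ]
Nonzero rows / pivot columns: 2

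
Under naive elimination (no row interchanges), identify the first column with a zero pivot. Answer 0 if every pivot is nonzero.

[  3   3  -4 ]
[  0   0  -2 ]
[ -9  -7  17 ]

Naive forward elimination:
R3 <- R3 - (-3)*R1:  [ 0  2  5 ]
Matrix at this point:
[ 3  3  -4 ]
[ 0  0  -2 ]
[ 0  2   5 ]
Pivot entry (2,2) is zero but row 3 has 2 in column 2 -> naive elimination stops; a row interchange (e.g. R2 <-> R3) would be required here.

first zero-pivot column = 2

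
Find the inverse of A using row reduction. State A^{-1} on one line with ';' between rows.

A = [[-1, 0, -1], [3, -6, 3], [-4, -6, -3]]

Gauss-Jordan on [A | I]:
R1 <- (1/-1)*R1:  [  1   0   1  |  -1   0   0 ]
R2 <- R2 - (3)*R1:  [  0  -6   0  |   3   1   0 ]
R3 <- R3 - (-4)*R1:  [  0  -6   1  |  -4   0   1 ]
R2 <- (1/-6)*R2:  [    0     1     0  |  -1/2  -1/6     0 ]
R3 <- R3 - (-6)*R2:  [  0   0   1  |  -7  -1   1 ]
R1 <- R1 - (1)*R3:  [  1   0   0  |   6   1  -1 ]
Right block of [I | A^{-1}] is the inverse:
[    6     1  -1 ]
[ -1/2  -1/6   0 ]
[   -7    -1   1 ]

inverse = [6 1 -1; -1/2 -1/6 0; -7 -1 1]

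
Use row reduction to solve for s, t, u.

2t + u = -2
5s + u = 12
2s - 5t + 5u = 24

(2, -2, 2)

Forward elimination on [A|b]:
R1 <-> R2   (pivot in column 1 was zero)
[ 5   0  1  12 ]
[ 0   2  1  -2 ]
[ 2  -5  5  24 ]
R3 <- R3 - (2/5)*R1:  [    0    -5  23/5  96/5 ]
R3 <- R3 - (-5/2)*R2:  [     0      0  71/10   71/5 ]
Row echelon form:
[ 5  0      1  |    12 ]
[ 0  2      1  |    -2 ]
[ 0  0  71/10  |  71/5 ]
Back-substitution:
u = (71/5) / (71/10) = 2
t = (-2 - (1)*(2)) / 2 = -2
s = (12 - (1)*(2)) / 5 = 2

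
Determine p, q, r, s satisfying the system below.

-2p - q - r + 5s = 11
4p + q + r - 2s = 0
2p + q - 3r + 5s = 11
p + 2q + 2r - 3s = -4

(1, 0, 2, 3)

Forward elimination on [A|b]:
R2 <- R2 - (-2)*R1:  [  0  -1  -1   8  22 ]
R3 <- R3 - (-1)*R1:  [  0   0  -4  10  22 ]
R4 <- R4 - (-1/2)*R1:  [    0   3/2   3/2  -1/2   3/2 ]
R4 <- R4 - (-3/2)*R2:  [    0     0     0  23/2  69/2 ]
Row echelon form:
[ -2  -1  -1     5  |    11 ]
[  0  -1  -1     8  |    22 ]
[  0   0  -4    10  |    22 ]
[  0   0   0  23/2  |  69/2 ]
Back-substitution:
s = (69/2) / (23/2) = 3
r = (22 - (10)*(3)) / -4 = 2
q = (22 - (-1)*(2) - (8)*(3)) / -1 = 0
p = (11 - (-1)*(0) - (-1)*(2) - (5)*(3)) / -2 = 1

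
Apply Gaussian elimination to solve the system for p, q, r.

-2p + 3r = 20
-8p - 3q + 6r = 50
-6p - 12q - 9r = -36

(-4, 2, 4)

Forward elimination on [A|b]:
R2 <- R2 - (4)*R1:  [   0   -3   -6  -30 ]
R3 <- R3 - (3)*R1:  [   0  -12  -18  -96 ]
R3 <- R3 - (4)*R2:  [  0   0   6  24 ]
Row echelon form:
[ -2   0   3  |   20 ]
[  0  -3  -6  |  -30 ]
[  0   0   6  |   24 ]
Back-substitution:
r = (24) / 6 = 4
q = (-30 - (-6)*(4)) / -3 = 2
p = (20 - (3)*(4)) / -2 = -4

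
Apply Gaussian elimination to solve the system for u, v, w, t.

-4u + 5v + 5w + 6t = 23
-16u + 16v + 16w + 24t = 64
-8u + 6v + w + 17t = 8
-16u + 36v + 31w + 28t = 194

Forward elimination on [A|b]:
R2 <- R2 - (4)*R1:  [   0   -4   -4    0  -28 ]
R3 <- R3 - (2)*R1:  [   0   -4   -9    5  -38 ]
R4 <- R4 - (4)*R1:  [   0   16   11    4  102 ]
R3 <- R3 - (1)*R2:  [   0    0   -5    5  -10 ]
R4 <- R4 - (-4)*R2:  [   0    0   -5    4  -10 ]
R4 <- R4 - (1)*R3:  [  0   0   0  -1   0 ]
Row echelon form:
[ -4   5   5   6  |   23 ]
[  0  -4  -4   0  |  -28 ]
[  0   0  -5   5  |  -10 ]
[  0   0   0  -1  |    0 ]
Back-substitution:
t = (0) / -1 = 0
w = (-10 - (5)*(0)) / -5 = 2
v = (-28 - (-4)*(2)) / -4 = 5
u = (23 - (5)*(5) - (5)*(2) - (6)*(0)) / -4 = 3

(3, 5, 2, 0)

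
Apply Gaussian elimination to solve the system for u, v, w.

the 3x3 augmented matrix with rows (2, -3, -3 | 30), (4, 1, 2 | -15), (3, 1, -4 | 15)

(0, -5, -5)

Forward elimination on [A|b]:
R2 <- R2 - (2)*R1:  [   0    7    8  -75 ]
R3 <- R3 - (3/2)*R1:  [    0  11/2   1/2   -30 ]
R3 <- R3 - (11/14)*R2:  [      0       0  -81/14  405/14 ]
Row echelon form:
[ 2  -3      -3  |      30 ]
[ 0   7       8  |     -75 ]
[ 0   0  -81/14  |  405/14 ]
Back-substitution:
w = (405/14) / (-81/14) = -5
v = (-75 - (8)*(-5)) / 7 = -5
u = (30 - (-3)*(-5) - (-3)*(-5)) / 2 = 0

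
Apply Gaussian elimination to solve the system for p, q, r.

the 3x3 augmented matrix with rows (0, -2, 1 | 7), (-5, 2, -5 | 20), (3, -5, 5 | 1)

Forward elimination on [A|b]:
R1 <-> R2   (pivot in column 1 was zero)
[ -5   2  -5  20 ]
[  0  -2   1   7 ]
[  3  -5   5   1 ]
R3 <- R3 - (-3/5)*R1:  [     0  -19/5      2     13 ]
R3 <- R3 - (19/10)*R2:  [     0      0   1/10  -3/10 ]
Row echelon form:
[ -5   2    -5  |     20 ]
[  0  -2     1  |      7 ]
[  0   0  1/10  |  -3/10 ]
Back-substitution:
r = (-3/10) / (1/10) = -3
q = (7 - (1)*(-3)) / -2 = -5
p = (20 - (2)*(-5) - (-5)*(-3)) / -5 = -3

(-3, -5, -3)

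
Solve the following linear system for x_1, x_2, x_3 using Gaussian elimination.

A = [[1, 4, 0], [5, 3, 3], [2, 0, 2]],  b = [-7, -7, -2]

Forward elimination on [A|b]:
R2 <- R2 - (5)*R1:  [   0  -17    3   28 ]
R3 <- R3 - (2)*R1:  [  0  -8   2  12 ]
R3 <- R3 - (8/17)*R2:  [      0       0   10/17  -20/17 ]
Row echelon form:
[ 1    4      0  |      -7 ]
[ 0  -17      3  |      28 ]
[ 0    0  10/17  |  -20/17 ]
Back-substitution:
x_3 = (-20/17) / (10/17) = -2
x_2 = (28 - (3)*(-2)) / -17 = -2
x_1 = (-7 - (4)*(-2)) / 1 = 1

(1, -2, -2)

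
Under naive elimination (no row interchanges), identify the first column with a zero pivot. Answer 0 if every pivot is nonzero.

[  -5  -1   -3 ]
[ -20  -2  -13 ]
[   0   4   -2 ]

Naive forward elimination:
R2 <- R2 - (4)*R1:  [  0   2  -1 ]
R3 <- R3 - (2)*R2:  [ 0  0  0 ]
Matrix at this point:
[ -5  -1  -3 ]
[  0   2  -1 ]
[  0   0   0 ]
Pivot entry (3,3) in the last row is zero and there are no rows below to swap with -> zero pivot in column 3 (A is singular).

first zero-pivot column = 3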